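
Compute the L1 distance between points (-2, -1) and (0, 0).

Σ|x_i - y_i| = |-2 - 0| + |-1 - 0| = 2 + 1 = 3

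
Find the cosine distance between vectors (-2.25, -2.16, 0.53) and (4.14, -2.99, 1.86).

With u = (-2.25, -2.16, 0.53), v = (4.14, -2.99, 1.86):
u·v = (-2.25)·4.14 + (-2.16)·(-2.99) + 0.53·1.86 = (-9.315) + 6.4584 + 0.9858 = -1.8708.
|u| = √((-2.25)² + (-2.16)² + 0.53²) = √(5.0625 + 4.6656 + 0.2809) = √10.009, |v| = √(4.14² + (-2.99)² + 1.86²) = √(17.1396 + 8.9401 + 3.4596) = √29.5393.
cos θ = (u·v)/(|u||v|) = -1.8708/(√10.009·√29.5393) ≈ -0.1088
Cosine distance = 1 - cos θ ≈ 1 - (-0.1088) = 1.1088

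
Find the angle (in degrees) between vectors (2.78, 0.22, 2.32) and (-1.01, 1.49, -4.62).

With u = (2.78, 0.22, 2.32), v = (-1.01, 1.49, -4.62):
u·v = 2.78·(-1.01) + 0.22·1.49 + 2.32·(-4.62) = (-2.8078) + 0.3278 + (-10.7184) = -13.1984.
|u| = √(2.78² + 0.22² + 2.32²) = √(7.7284 + 0.0484 + 5.3824) = √13.1592, |v| = √((-1.01)² + 1.49² + (-4.62)²) = √(1.0201 + 2.2201 + 21.3444) = √24.5846.
cos θ = (u·v)/(|u||v|) = -13.1984/(√13.1592·√24.5846) ≈ -0.733795
θ = arccos(-0.733795) ≈ 137.21°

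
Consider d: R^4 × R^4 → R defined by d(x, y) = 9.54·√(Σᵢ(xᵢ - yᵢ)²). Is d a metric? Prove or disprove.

Yes. The L2 (Euclidean) norm induces a metric on R^4, and multiplying a metric by a positive constant 9.54 > 0 preserves all four axioms: non-negativity (9.54·||x-y|| ≥ 0), identity (9.54·||x-y|| = 0 ⟺ ||x-y|| = 0 ⟺ x = y), symmetry (||x-y|| = ||y-x||), and the triangle inequality (9.54·||x-z|| ≤ 9.54·||x-y|| + 9.54·||y-z||). So d is a metric.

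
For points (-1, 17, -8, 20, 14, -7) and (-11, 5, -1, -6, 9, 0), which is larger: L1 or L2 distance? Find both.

L1 = |-1 - (-11)| + |17 - 5| + |-8 - (-1)| + |20 - (-6)| + |14 - 9| + |-7 - 0| = 10 + 12 + 7 + 26 + 5 + 7 = 67
L2 = √(10² + 12² + 7² + 26² + 5² + 7²) = √1043 ≈ 32.2955
L1 ≥ L2 always (equality iff movement is along one axis); L1 > L2 here.
Ratio L1/L2 = 67/√1043 ≈ 2.0746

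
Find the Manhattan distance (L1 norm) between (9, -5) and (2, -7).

Σ|x_i - y_i| = |9 - 2| + |-5 - (-7)| = 7 + 2 = 9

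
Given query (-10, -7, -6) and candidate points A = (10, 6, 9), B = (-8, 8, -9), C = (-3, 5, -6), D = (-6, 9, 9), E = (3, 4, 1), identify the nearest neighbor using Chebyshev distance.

Distances: d(A) = 20, d(B) = 15, d(C) = 12, d(D) = 16, d(E) = 13. Nearest: C = (-3, 5, -6) with distance 12.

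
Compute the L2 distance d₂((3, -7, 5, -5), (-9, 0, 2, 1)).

√(Σ(x_i - y_i)²) = √((3 - (-9))² + (-7 - 0)² + (5 - 2)² + (-5 - 1)²)
= √(12² + (-7)² + 3² + (-6)²) = √(144 + 49 + 9 + 36) = √238 ≈ 15.4272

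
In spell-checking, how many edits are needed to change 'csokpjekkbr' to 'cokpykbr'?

Let D[i][j] be the edit distance between the first i characters of 'csokpjekkbr' and the first j characters of 'cokpykbr', with D[i][0] = i, D[0][j] = j, and D[i][j] = D[i-1][j-1] if the characters match, else 1 + min(D[i-1][j], D[i][j-1], D[i-1][j-1]). Filling the table (rows: prefixes of 'csokpjekkbr', columns: prefixes of 'cokpykbr'):
     ε  c  o  k  p  y  k  b  r
  ε  0  1  2  3  4  5  6  7  8
  c  1  0  1  2  3  4  5  6  7
  s  2  1  1  2  3  4  5  6  7
  o  3  2  1  2  3  4  5  6  7
  k  4  3  2  1  2  3  4  5  6
  p  5  4  3  2  1  2  3  4  5
  j  6  5  4  3  2  2  3  4  5
  e  7  6  5  4  3  3  3  4  5
  k  8  7  6  5  4  4  3  4  5
  k  9  8  7  6  5  5  4  4  5
  b 10  9  8  7  6  6  5  4  5
  r 11 10  9  8  7  7  6  5  4
The bottom-right entry gives D[11][8] = 4, so no sequence of fewer than 4 edits works. Backtracking through the table gives one optimal edit sequence (4 edits):
  csokpjekkbr → cokpjekkbr (del s @2)
  cokpjekkbr → cokpekkbr (del j @5)
  cokpekkbr → cokpkkbr (del e @5)
  cokpkkbr → cokpykbr (sub k→y @5)
Edit distance = 4.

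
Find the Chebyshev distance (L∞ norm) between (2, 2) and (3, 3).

max(|x_i - y_i|) = max(|2 - 3|, |2 - 3|) = max(1, 1) = 1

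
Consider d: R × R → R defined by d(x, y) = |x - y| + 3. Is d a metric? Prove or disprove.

No. d fails identity of indiscernibles (specifically d(x,x) = 0): d(-5, -5) = |-5 - (-5)| + 3 = 0 + 3 = 3 ≠ 0.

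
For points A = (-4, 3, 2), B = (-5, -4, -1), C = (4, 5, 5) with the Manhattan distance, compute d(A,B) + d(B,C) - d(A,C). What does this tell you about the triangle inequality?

d(A,B) = 1 + 7 + 3 = 11, d(B,C) = 9 + 9 + 6 = 24, d(A,C) = 8 + 2 + 3 = 13.
d(A,B) + d(B,C) - d(A,C) = 11 + 24 - 13 = 35 - 13 = 22. This is ≥ 0, so the triangle inequality holds for these points.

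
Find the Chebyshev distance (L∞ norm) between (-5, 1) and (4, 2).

max(|x_i - y_i|) = max(|-5 - 4|, |1 - 2|) = max(9, 1) = 9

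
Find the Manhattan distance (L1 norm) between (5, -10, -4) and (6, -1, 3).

Σ|x_i - y_i| = |5 - 6| + |-10 - (-1)| + |-4 - 3| = 1 + 9 + 7 = 17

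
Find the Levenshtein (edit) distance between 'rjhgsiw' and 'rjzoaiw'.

Let D[i][j] be the edit distance between the first i characters of 'rjhgsiw' and the first j characters of 'rjzoaiw', with D[i][0] = i, D[0][j] = j, and D[i][j] = D[i-1][j-1] if the characters match, else 1 + min(D[i-1][j], D[i][j-1], D[i-1][j-1]). Filling the table (rows: prefixes of 'rjhgsiw', columns: prefixes of 'rjzoaiw'):
     ε  r  j  z  o  a  i  w
  ε  0  1  2  3  4  5  6  7
  r  1  0  1  2  3  4  5  6
  j  2  1  0  1  2  3  4  5
  h  3  2  1  1  2  3  4  5
  g  4  3  2  2  2  3  4  5
  s  5  4  3  3  3  3  4  5
  i  6  5  4  4  4  4  3  4
  w  7  6  5  5  5  5  4  3
The bottom-right entry gives D[7][7] = 3, so no sequence of fewer than 3 edits works. Backtracking through the table gives one optimal edit sequence (3 edits):
  rjhgsiw → rjzgsiw (sub h→z @3)
  rjzgsiw → rjzosiw (sub g→o @4)
  rjzosiw → rjzoaiw (sub s→a @5)
Edit distance = 3.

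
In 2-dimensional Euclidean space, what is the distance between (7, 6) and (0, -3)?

√(Σ(x_i - y_i)²) = √((7 - 0)² + (6 - (-3))²)
= √(7² + 9²) = √(49 + 81) = √130 ≈ 11.4018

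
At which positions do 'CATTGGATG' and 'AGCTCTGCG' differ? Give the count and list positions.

Differing positions: 1, 2, 3, 5, 6, 7, 8. Hamming distance = 7.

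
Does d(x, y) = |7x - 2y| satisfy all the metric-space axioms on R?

No. d fails symmetry: d(2, 6) = |7·2 - 2·6| = |2| = 2, but d(6, 2) = |7·6 - 2·2| = |38| = 38. Since 2 ≠ 38, d(x,y) ≠ d(y,x) in general.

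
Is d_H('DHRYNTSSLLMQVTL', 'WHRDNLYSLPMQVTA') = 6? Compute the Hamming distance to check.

Differing positions: 1, 4, 6, 7, 10, 15. Hamming distance = 6, so the claim is true.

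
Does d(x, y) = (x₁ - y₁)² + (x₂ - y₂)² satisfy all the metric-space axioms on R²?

No. The squared Euclidean distance fails the triangle inequality. Counterexample: x = (0, 0), y = (2, 5), z = (4, 10). d(x,z) = 4² + 10² = 116, but d(x,y) + d(y,z) = (2² + 5²) + (2² + 5²) = 29 + 29 = 58. Since 116 > 58, the triangle inequality is violated. (Note: √d, the ordinary Euclidean distance, IS a metric.)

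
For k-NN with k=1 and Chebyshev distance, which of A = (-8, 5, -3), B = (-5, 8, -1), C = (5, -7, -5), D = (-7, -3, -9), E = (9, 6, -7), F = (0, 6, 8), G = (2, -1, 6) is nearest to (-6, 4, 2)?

Distances: d(A) = 5, d(B) = 4, d(C) = 11, d(D) = 11, d(E) = 15, d(F) = 6, d(G) = 8. Nearest: B = (-5, 8, -1) with distance 4.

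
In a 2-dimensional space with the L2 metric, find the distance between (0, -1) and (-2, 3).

(Σ|x_i - y_i|^2)^(1/2) = (|0 - (-2)|^2 + |-1 - 3|^2)^(1/2)
= (2^2 + 4^2)^(1/2) = (4 + 16)^(1/2) = (20)^(1/2) ≈ 4.4721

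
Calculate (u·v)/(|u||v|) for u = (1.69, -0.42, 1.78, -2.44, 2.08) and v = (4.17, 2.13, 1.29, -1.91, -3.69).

With u = (1.69, -0.42, 1.78, -2.44, 2.08), v = (4.17, 2.13, 1.29, -1.91, -3.69):
u·v = 1.69·4.17 + (-0.42)·2.13 + 1.78·1.29 + (-2.44)·(-1.91) + 2.08·(-3.69) = 7.0473 + (-0.8946) + 2.2962 + 4.6604 + (-7.6752) = 5.4341.
|u| = √(1.69² + (-0.42)² + 1.78² + (-2.44)² + 2.08²) = √(2.8561 + 0.1764 + 3.1684 + 5.9536 + 4.3264) = √16.4809, |v| = √(4.17² + 2.13² + 1.29² + (-1.91)² + (-3.69)²) = √(17.3889 + 4.5369 + 1.6641 + 3.6481 + 13.6161) = √40.8541.
cos θ = (u·v)/(|u||v|) = 5.4341/(√16.4809·√40.8541) ≈ 0.2094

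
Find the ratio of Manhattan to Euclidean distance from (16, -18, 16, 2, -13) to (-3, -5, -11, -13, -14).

L1 = |16 - (-3)| + |-18 - (-5)| + |16 - (-11)| + |2 - (-13)| + |-13 - (-14)| = 19 + 13 + 27 + 15 + 1 = 75
L2 = √(19² + 13² + 27² + 15² + 1²) = √1485 ≈ 38.5357
L1 ≥ L2 always (equality iff movement is along one axis); L1 > L2 here.
Ratio L1/L2 = 75/√1485 ≈ 1.9462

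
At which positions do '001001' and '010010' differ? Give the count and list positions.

Differing positions: 2, 3, 5, 6. Hamming distance = 4.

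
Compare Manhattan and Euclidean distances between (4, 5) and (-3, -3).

L1 = |4 - (-3)| + |5 - (-3)| = 7 + 8 = 15
L2 = √(7² + 8²) = √113 ≈ 10.6301
L1 ≥ L2 always (equality iff movement is along one axis); L1 > L2 here.
Ratio L1/L2 = 15/√113 ≈ 1.4111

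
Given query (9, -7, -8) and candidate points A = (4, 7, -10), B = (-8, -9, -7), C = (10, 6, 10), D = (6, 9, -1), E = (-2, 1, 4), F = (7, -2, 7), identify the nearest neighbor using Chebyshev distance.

Distances: d(A) = 14, d(B) = 17, d(C) = 18, d(D) = 16, d(E) = 12, d(F) = 15. Nearest: E = (-2, 1, 4) with distance 12.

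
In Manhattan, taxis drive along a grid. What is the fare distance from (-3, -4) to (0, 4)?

Σ|x_i - y_i| = |-3 - 0| + |-4 - 4| = 3 + 8 = 11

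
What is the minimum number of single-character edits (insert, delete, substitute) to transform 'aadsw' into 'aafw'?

Let D[i][j] be the edit distance between the first i characters of 'aadsw' and the first j characters of 'aafw', with D[i][0] = i, D[0][j] = j, and D[i][j] = D[i-1][j-1] if the characters match, else 1 + min(D[i-1][j], D[i][j-1], D[i-1][j-1]). Filling the table (rows: prefixes of 'aadsw', columns: prefixes of 'aafw'):
     ε  a  a  f  w
  ε  0  1  2  3  4
  a  1  0  1  2  3
  a  2  1  0  1  2
  d  3  2  1  1  2
  s  4  3  2  2  2
  w  5  4  3  3  2
The bottom-right entry gives D[5][4] = 2, so no sequence of fewer than 2 edits works. Backtracking through the table gives one optimal edit sequence (2 edits):
  aadsw → aasw (del d @3)
  aasw → aafw (sub s→f @3)
Edit distance = 2.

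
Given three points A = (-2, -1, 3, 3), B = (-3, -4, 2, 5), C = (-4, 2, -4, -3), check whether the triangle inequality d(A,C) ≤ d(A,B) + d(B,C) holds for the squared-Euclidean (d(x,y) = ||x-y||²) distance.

d(A,B) = 1² + 3² + 1² + 2² = 15, d(B,C) = 1² + 6² + 6² + 8² = 137, d(A,C) = 2² + 3² + 7² + 6² = 98.
d(A,C) = 98 ≤ 15 + 137 = 152. Triangle inequality is satisfied.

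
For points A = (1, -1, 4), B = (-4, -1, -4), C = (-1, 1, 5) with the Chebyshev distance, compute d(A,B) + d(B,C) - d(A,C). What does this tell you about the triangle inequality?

d(A,B) = max(5, 0, 8) = 8, d(B,C) = max(3, 2, 9) = 9, d(A,C) = max(2, 2, 1) = 2.
d(A,B) + d(B,C) - d(A,C) = 8 + 9 - 2 = 17 - 2 = 15. This is ≥ 0, so the triangle inequality holds for these points.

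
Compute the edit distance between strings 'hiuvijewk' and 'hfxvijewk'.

Let D[i][j] be the edit distance between the first i characters of 'hiuvijewk' and the first j characters of 'hfxvijewk', with D[i][0] = i, D[0][j] = j, and D[i][j] = D[i-1][j-1] if the characters match, else 1 + min(D[i-1][j], D[i][j-1], D[i-1][j-1]). Filling the table (rows: prefixes of 'hiuvijewk', columns: prefixes of 'hfxvijewk'):
     ε  h  f  x  v  i  j  e  w  k
  ε  0  1  2  3  4  5  6  7  8  9
  h  1  0  1  2  3  4  5  6  7  8
  i  2  1  1  2  3  3  4  5  6  7
  u  3  2  2  2  3  4  4  5  6  7
  v  4  3  3  3  2  3  4  5  6  7
  i  5  4  4  4  3  2  3  4  5  6
  j  6  5  5  5  4  3  2  3  4  5
  e  7  6  6  6  5  4  3  2  3  4
  w  8  7  7  7  6  5  4  3  2  3
  k  9  8  8  8  7  6  5  4  3  2
The bottom-right entry gives D[9][9] = 2, so no sequence of fewer than 2 edits works. Backtracking through the table gives one optimal edit sequence (2 edits):
  hiuvijewk → hfuvijewk (sub i→f @2)
  hfuvijewk → hfxvijewk (sub u→x @3)
Edit distance = 2.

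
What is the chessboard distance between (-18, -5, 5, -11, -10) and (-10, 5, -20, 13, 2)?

max(|x_i - y_i|) = max(|-18 - (-10)|, |-5 - 5|, |5 - (-20)|, |-11 - 13|, |-10 - 2|) = max(8, 10, 25, 24, 12) = 25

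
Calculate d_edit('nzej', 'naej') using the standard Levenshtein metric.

Let D[i][j] be the edit distance between the first i characters of 'nzej' and the first j characters of 'naej', with D[i][0] = i, D[0][j] = j, and D[i][j] = D[i-1][j-1] if the characters match, else 1 + min(D[i-1][j], D[i][j-1], D[i-1][j-1]). Filling the table (rows: prefixes of 'nzej', columns: prefixes of 'naej'):
     ε  n  a  e  j
  ε  0  1  2  3  4
  n  1  0  1  2  3
  z  2  1  1  2  3
  e  3  2  2  1  2
  j  4  3  3  2  1
The bottom-right entry gives D[4][4] = 1, so no sequence of fewer than 1 edit works. Backtracking through the table gives one optimal edit sequence (1 edit):
  nzej → naej (sub z→a @2)
Edit distance = 1.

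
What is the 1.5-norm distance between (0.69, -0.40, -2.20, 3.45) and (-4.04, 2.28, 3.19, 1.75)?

(Σ|x_i - y_i|^1.5)^(1/1.5) = (|0.69 - (-4.04)|^1.5 + |-0.4 - 2.28|^1.5 + |-2.2 - 3.19|^1.5 + |3.45 - 1.75|^1.5)^(1/1.5)
= (4.73^1.5 + 2.68^1.5 + 5.39^1.5 + 1.7^1.5)^(1/1.5) ≈ (10.2871 + 4.3873 + 12.5136 + 2.2165)^(1/1.5) = (29.4045)^(1/1.5) ≈ 9.5267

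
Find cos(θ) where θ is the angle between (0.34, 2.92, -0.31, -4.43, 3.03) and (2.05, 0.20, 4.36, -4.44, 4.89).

With u = (0.34, 2.92, -0.31, -4.43, 3.03), v = (2.05, 0.20, 4.36, -4.44, 4.89):
u·v = 0.34·2.05 + 2.92·0.2 + (-0.31)·4.36 + (-4.43)·(-4.44) + 3.03·4.89 = 0.697 + 0.584 + (-1.3516) + 19.6692 + 14.8167 = 34.4153.
|u| = √(0.34² + 2.92² + (-0.31)² + (-4.43)² + 3.03²) = √(0.1156 + 8.5264 + 0.0961 + 19.6249 + 9.1809) = √37.5439, |v| = √(2.05² + 0.2² + 4.36² + (-4.44)² + 4.89²) = √(4.2025 + 0.04 + 19.0096 + 19.7136 + 23.9121) = √66.8778.
cos θ = (u·v)/(|u||v|) = 34.4153/(√37.5439·√66.8778) ≈ 0.6868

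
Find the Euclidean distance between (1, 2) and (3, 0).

√(Σ(x_i - y_i)²) = √((1 - 3)² + (2 - 0)²)
= √((-2)² + 2²) = √(4 + 4) = √8 ≈ 2.8284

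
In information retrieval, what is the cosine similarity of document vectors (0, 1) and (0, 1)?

With u = (0, 1), v = (0, 1):
u·v = 0·0 + 1·1 = 0 + 1 = 1.
|u| = √(0² + 1²) = √1, |v| = √(0² + 1²) = √1, so |u||v| = √(1·1) = √1 = 1.
cos θ = (u·v)/(|u||v|) = 1/1 = 1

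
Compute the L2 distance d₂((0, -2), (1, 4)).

√(Σ(x_i - y_i)²) = √((0 - 1)² + (-2 - 4)²)
= √((-1)² + (-6)²) = √(1 + 36) = √37 ≈ 6.0828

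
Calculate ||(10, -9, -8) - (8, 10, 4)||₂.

√(Σ(x_i - y_i)²) = √((10 - 8)² + (-9 - 10)² + (-8 - 4)²)
= √(2² + (-19)² + (-12)²) = √(4 + 361 + 144) = √509 ≈ 22.561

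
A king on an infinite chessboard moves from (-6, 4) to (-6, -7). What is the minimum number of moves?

max(|x_i - y_i|) = max(|-6 - (-6)|, |4 - (-7)|) = max(0, 11) = 11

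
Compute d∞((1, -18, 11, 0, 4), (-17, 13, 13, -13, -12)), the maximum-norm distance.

max(|x_i - y_i|) = max(|1 - (-17)|, |-18 - 13|, |11 - 13|, |0 - (-13)|, |4 - (-12)|) = max(18, 31, 2, 13, 16) = 31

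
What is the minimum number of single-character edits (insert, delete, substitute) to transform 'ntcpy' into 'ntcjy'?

Let D[i][j] be the edit distance between the first i characters of 'ntcpy' and the first j characters of 'ntcjy', with D[i][0] = i, D[0][j] = j, and D[i][j] = D[i-1][j-1] if the characters match, else 1 + min(D[i-1][j], D[i][j-1], D[i-1][j-1]). Filling the table (rows: prefixes of 'ntcpy', columns: prefixes of 'ntcjy'):
     ε  n  t  c  j  y
  ε  0  1  2  3  4  5
  n  1  0  1  2  3  4
  t  2  1  0  1  2  3
  c  3  2  1  0  1  2
  p  4  3  2  1  1  2
  y  5  4  3  2  2  1
The bottom-right entry gives D[5][5] = 1, so no sequence of fewer than 1 edit works. Backtracking through the table gives one optimal edit sequence (1 edit):
  ntcpy → ntcjy (sub p→j @4)
Edit distance = 1.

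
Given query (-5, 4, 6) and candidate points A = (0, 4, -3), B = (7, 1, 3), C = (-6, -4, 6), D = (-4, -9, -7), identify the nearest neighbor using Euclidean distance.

Distances: d(A) ≈ 10.2956, d(B) ≈ 12.7279, d(C) ≈ 8.0623, d(D) ≈ 18.412. Nearest: C = (-6, -4, 6) with distance 8.0623.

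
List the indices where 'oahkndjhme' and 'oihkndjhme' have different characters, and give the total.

Differing positions: 2. Hamming distance = 1.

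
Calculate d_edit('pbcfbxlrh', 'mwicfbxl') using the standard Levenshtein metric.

Let D[i][j] be the edit distance between the first i characters of 'pbcfbxlrh' and the first j characters of 'mwicfbxl', with D[i][0] = i, D[0][j] = j, and D[i][j] = D[i-1][j-1] if the characters match, else 1 + min(D[i-1][j], D[i][j-1], D[i-1][j-1]). Filling the table (rows: prefixes of 'pbcfbxlrh', columns: prefixes of 'mwicfbxl'):
     ε  m  w  i  c  f  b  x  l
  ε  0  1  2  3  4  5  6  7  8
  p  1  1  2  3  4  5  6  7  8
  b  2  2  2  3  4  5  5  6  7
  c  3  3  3  3  3  4  5  6  7
  f  4  4  4  4  4  3  4  5  6
  b  5  5  5  5  5  4  3  4  5
  x  6  6  6  6  6  5  4  3  4
  l  7  7  7  7  7  6  5  4  3
  r  8  8  8  8  8  7  6  5  4
  h  9  9  9  9  9  8  7  6  5
The bottom-right entry gives D[9][8] = 5, so no sequence of fewer than 5 edits works. Backtracking through the table gives one optimal edit sequence (5 edits):
  pbcfbxlrh → mpbcfbxlrh (ins m @1)
  mpbcfbxlrh → mwbcfbxlrh (sub p→w @2)
  mwbcfbxlrh → mwicfbxlrh (sub b→i @3)
  mwicfbxlrh → mwicfbxlh (del r @9)
  mwicfbxlh → mwicfbxl (del h @9)
Edit distance = 5.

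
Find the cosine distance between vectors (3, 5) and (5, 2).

With u = (3, 5), v = (5, 2):
u·v = 3·5 + 5·2 = 15 + 10 = 25.
|u| = √(3² + 5²) = √34, |v| = √(5² + 2²) = √29, so |u||v| = √(34·29) = √986.
cos θ = (u·v)/(|u||v|) = 25/√986 ≈ 0.7962
Cosine distance = 1 - cos θ ≈ 1 - 0.7962 = 0.2038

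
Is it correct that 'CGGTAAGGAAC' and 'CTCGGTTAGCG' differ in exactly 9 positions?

Differing positions: 2, 3, 4, 5, 6, 7, 8, 9, 10, 11. Hamming distance = 10, so the claim that d_H = 9 is false.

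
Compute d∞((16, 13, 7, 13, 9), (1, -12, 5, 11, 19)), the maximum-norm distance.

max(|x_i - y_i|) = max(|16 - 1|, |13 - (-12)|, |7 - 5|, |13 - 11|, |9 - 19|) = max(15, 25, 2, 2, 10) = 25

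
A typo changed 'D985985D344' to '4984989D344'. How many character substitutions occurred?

Differing positions: 1, 4, 7. Hamming distance = 3.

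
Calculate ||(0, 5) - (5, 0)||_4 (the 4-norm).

(Σ|x_i - y_i|^4)^(1/4) = (|0 - 5|^4 + |5 - 0|^4)^(1/4)
= (5^4 + 5^4)^(1/4) = (625 + 625)^(1/4) = (1250)^(1/4) ≈ 5.946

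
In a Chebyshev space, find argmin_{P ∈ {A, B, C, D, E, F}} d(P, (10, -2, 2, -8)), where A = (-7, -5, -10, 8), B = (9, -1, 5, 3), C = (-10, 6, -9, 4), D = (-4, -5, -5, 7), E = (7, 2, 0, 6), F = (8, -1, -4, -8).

Distances: d(A) = 17, d(B) = 11, d(C) = 20, d(D) = 15, d(E) = 14, d(F) = 6. Nearest: F = (8, -1, -4, -8) with distance 6.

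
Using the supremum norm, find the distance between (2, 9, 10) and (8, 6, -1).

max(|x_i - y_i|) = max(|2 - 8|, |9 - 6|, |10 - (-1)|) = max(6, 3, 11) = 11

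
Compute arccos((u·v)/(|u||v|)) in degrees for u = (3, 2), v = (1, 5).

With u = (3, 2), v = (1, 5):
u·v = 3·1 + 2·5 = 3 + 10 = 13.
|u| = √(3² + 2²) = √13, |v| = √(1² + 5²) = √26, so |u||v| = √(13·26) = √338.
cos θ = (u·v)/(|u||v|) = 13/√338 ≈ 0.707107
θ = arccos(0.707107) ≈ 45°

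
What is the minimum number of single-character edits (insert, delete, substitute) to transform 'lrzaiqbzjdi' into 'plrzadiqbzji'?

Let D[i][j] be the edit distance between the first i characters of 'lrzaiqbzjdi' and the first j characters of 'plrzadiqbzji', with D[i][0] = i, D[0][j] = j, and D[i][j] = D[i-1][j-1] if the characters match, else 1 + min(D[i-1][j], D[i][j-1], D[i-1][j-1]). Filling the table (rows: prefixes of 'lrzaiqbzjdi', columns: prefixes of 'plrzadiqbzji'):
     ε  p  l  r  z  a  d  i  q  b  z  j  i
  ε  0  1  2  3  4  5  6  7  8  9 10 11 12
  l  1  1  1  2  3  4  5  6  7  8  9 10 11
  r  2  2  2  1  2  3  4  5  6  7  8  9 10
  z  3  3  3  2  1  2  3  4  5  6  7  8  9
  a  4  4  4  3  2  1  2  3  4  5  6  7  8
  i  5  5  5  4  3  2  2  2  3  4  5  6  7
  q  6  6  6  5  4  3  3  3  2  3  4  5  6
  b  7  7  7  6  5  4  4  4  3  2  3  4  5
  z  8  8  8  7  6  5  5  5  4  3  2  3  4
  j  9  9  9  8  7  6  6  6  5  4  3  2  3
  d 10 10 10  9  8  7  6  7  6  5  4  3  3
  i 11 11 11 10  9  8  7  6  7  6  5  4  3
The bottom-right entry gives D[11][12] = 3, so no sequence of fewer than 3 edits works. Backtracking through the table gives one optimal edit sequence (3 edits):
  lrzaiqbzjdi → plrzaiqbzjdi (ins p @1)
  plrzaiqbzjdi → plrzadiqbzjdi (ins d @6)
  plrzadiqbzjdi → plrzadiqbzji (del d @12)
Edit distance = 3.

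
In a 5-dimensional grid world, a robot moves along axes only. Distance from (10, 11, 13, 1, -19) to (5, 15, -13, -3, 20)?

Σ|x_i - y_i| = |10 - 5| + |11 - 15| + |13 - (-13)| + |1 - (-3)| + |-19 - 20| = 5 + 4 + 26 + 4 + 39 = 78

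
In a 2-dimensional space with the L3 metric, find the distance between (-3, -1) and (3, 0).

(Σ|x_i - y_i|^3)^(1/3) = (|-3 - 3|^3 + |-1 - 0|^3)^(1/3)
= (6^3 + 1^3)^(1/3) = (216 + 1)^(1/3) = (217)^(1/3) ≈ 6.0092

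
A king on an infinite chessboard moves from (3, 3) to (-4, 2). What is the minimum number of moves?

max(|x_i - y_i|) = max(|3 - (-4)|, |3 - 2|) = max(7, 1) = 7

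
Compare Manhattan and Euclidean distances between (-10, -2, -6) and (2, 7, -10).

L1 = |-10 - 2| + |-2 - 7| + |-6 - (-10)| = 12 + 9 + 4 = 25
L2 = √(12² + 9² + 4²) = √241 ≈ 15.5242
L1 ≥ L2 always (equality iff movement is along one axis); L1 > L2 here.
Ratio L1/L2 = 25/√241 ≈ 1.6104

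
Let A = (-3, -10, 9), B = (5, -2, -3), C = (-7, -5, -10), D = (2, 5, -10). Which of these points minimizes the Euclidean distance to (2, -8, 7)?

Distances: d(A) ≈ 5.7446, d(B) ≈ 12.0416, d(C) ≈ 19.4679, d(D) ≈ 21.4009. Nearest: A = (-3, -10, 9) with distance 5.7446.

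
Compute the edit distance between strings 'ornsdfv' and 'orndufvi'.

Let D[i][j] be the edit distance between the first i characters of 'ornsdfv' and the first j characters of 'orndufvi', with D[i][0] = i, D[0][j] = j, and D[i][j] = D[i-1][j-1] if the characters match, else 1 + min(D[i-1][j], D[i][j-1], D[i-1][j-1]). Filling the table (rows: prefixes of 'ornsdfv', columns: prefixes of 'orndufvi'):
     ε  o  r  n  d  u  f  v  i
  ε  0  1  2  3  4  5  6  7  8
  o  1  0  1  2  3  4  5  6  7
  r  2  1  0  1  2  3  4  5  6
  n  3  2  1  0  1  2  3  4  5
  s  4  3  2  1  1  2  3  4  5
  d  5  4  3  2  1  2  3  4  5
  f  6  5  4  3  2  2  2  3  4
  v  7  6  5  4  3  3  3  2  3
The bottom-right entry gives D[7][8] = 3, so no sequence of fewer than 3 edits works. Backtracking through the table gives one optimal edit sequence (3 edits):
  ornsdfv → ornddfv (sub s→d @4)
  ornddfv → orndufv (sub d→u @5)
  orndufv → orndufvi (ins i @8)
Edit distance = 3.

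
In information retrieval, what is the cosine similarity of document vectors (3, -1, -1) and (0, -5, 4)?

With u = (3, -1, -1), v = (0, -5, 4):
u·v = 3·0 + (-1)·(-5) + (-1)·4 = 0 + 5 + (-4) = 1.
|u| = √(3² + (-1)² + (-1)²) = √11, |v| = √(0² + (-5)² + 4²) = √41, so |u||v| = √(11·41) = √451.
cos θ = (u·v)/(|u||v|) = 1/√451 ≈ 0.0471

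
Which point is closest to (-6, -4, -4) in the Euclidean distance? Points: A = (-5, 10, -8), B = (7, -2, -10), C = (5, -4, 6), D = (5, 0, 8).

Distances: d(A) ≈ 14.5945, d(B) ≈ 14.4568, d(C) ≈ 14.8661, d(D) ≈ 16.7631. Nearest: B = (7, -2, -10) with distance 14.4568.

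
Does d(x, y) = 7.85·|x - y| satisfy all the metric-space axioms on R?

Yes. Since |x - y| is a metric on R and 7.85 > 0, the positive scalar multiple 7.85·|x - y| is also a metric: scaling by a positive constant preserves non-negativity, identity (d=0 ⟺ |x-y|=0 ⟺ x=y), symmetry, and the triangle inequality.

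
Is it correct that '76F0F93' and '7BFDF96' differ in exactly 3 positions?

Differing positions: 2, 4, 7. Hamming distance = 3, so the claim is true.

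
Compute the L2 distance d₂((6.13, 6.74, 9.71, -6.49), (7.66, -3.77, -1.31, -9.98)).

√(Σ(x_i - y_i)²) = √((6.13 - 7.66)² + (6.74 - (-3.77))² + (9.71 - (-1.31))² + (-6.49 - (-9.98))²)
= √((-1.53)² + 10.51² + 11.02² + 3.49²) = √(2.3409 + 110.4601 + 121.4404 + 12.1801) = √246.4215 ≈ 15.6978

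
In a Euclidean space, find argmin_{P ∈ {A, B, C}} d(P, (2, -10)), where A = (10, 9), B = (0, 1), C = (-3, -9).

Distances: d(A) ≈ 20.6155, d(B) ≈ 11.1803, d(C) ≈ 5.099. Nearest: C = (-3, -9) with distance 5.099.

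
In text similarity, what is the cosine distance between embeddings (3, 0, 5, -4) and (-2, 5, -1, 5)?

With u = (3, 0, 5, -4), v = (-2, 5, -1, 5):
u·v = 3·(-2) + 0·5 + 5·(-1) + (-4)·5 = (-6) + 0 + (-5) + (-20) = -31.
|u| = √(3² + 0² + 5² + (-4)²) = √50, |v| = √((-2)² + 5² + (-1)² + 5²) = √55, so |u||v| = √(50·55) = √2750.
cos θ = (u·v)/(|u||v|) = -31/√2750 ≈ -0.5911
Cosine distance = 1 - cos θ ≈ 1 - (-0.5911) = 1.5911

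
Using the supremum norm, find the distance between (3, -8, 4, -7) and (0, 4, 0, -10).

max(|x_i - y_i|) = max(|3 - 0|, |-8 - 4|, |4 - 0|, |-7 - (-10)|) = max(3, 12, 4, 3) = 12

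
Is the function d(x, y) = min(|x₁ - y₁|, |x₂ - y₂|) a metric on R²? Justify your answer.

No. d fails identity of indiscernibles: take x = (1, 0) and y = (1, 6). Then d(x,y) = min(|1 - 1|, |0 - 6|) = min(0, 6) = 0, yet x ≠ y.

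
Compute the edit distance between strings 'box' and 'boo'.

Let D[i][j] be the edit distance between the first i characters of 'box' and the first j characters of 'boo', with D[i][0] = i, D[0][j] = j, and D[i][j] = D[i-1][j-1] if the characters match, else 1 + min(D[i-1][j], D[i][j-1], D[i-1][j-1]). Filling the table (rows: prefixes of 'box', columns: prefixes of 'boo'):
     ε  b  o  o
  ε  0  1  2  3
  b  1  0  1  2
  o  2  1  0  1
  x  3  2  1  1
The bottom-right entry gives D[3][3] = 1, so no sequence of fewer than 1 edit works. Backtracking through the table gives one optimal edit sequence (1 edit):
  box → boo (sub x→o @3)
Edit distance = 1.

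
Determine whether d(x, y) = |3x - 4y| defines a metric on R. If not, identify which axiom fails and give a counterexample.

No. d fails symmetry: d(5, 4) = |3·5 - 4·4| = |-1| = 1, but d(4, 5) = |3·4 - 4·5| = |-8| = 8. Since 1 ≠ 8, d(x,y) ≠ d(y,x) in general.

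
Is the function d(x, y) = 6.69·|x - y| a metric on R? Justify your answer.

Yes. Since |x - y| is a metric on R and 6.69 > 0, the positive scalar multiple 6.69·|x - y| is also a metric: scaling by a positive constant preserves non-negativity, identity (d=0 ⟺ |x-y|=0 ⟺ x=y), symmetry, and the triangle inequality.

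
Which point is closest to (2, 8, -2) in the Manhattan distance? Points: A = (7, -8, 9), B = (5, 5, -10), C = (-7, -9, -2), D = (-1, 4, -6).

Distances: d(A) = 32, d(B) = 14, d(C) = 26, d(D) = 11. Nearest: D = (-1, 4, -6) with distance 11.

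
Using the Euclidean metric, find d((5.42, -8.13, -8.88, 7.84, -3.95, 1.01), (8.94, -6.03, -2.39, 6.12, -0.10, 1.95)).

√(Σ(x_i - y_i)²) = √((5.42 - 8.94)² + (-8.13 - (-6.03))² + (-8.88 - (-2.39))² + (7.84 - 6.12)² + (-3.95 - (-0.1))² + (1.01 - 1.95)²)
= √((-3.52)² + (-2.1)² + (-6.49)² + 1.72² + (-3.85)² + (-0.94)²) = √(12.3904 + 4.41 + 42.1201 + 2.9584 + 14.8225 + 0.8836) = √77.585 ≈ 8.8082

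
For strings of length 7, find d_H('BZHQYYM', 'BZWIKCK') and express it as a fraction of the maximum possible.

Differing positions: 3, 4, 5, 6, 7. Hamming distance = 5. The maximum possible Hamming distance for length-7 strings is 7, so d_H/7 = 5/7 ≈ 0.7143.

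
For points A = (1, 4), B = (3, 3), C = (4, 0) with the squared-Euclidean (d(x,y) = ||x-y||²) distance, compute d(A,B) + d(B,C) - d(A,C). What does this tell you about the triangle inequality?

d(A,B) = 2² + 1² = 5, d(B,C) = 1² + 3² = 10, d(A,C) = 3² + 4² = 25.
d(A,B) + d(B,C) - d(A,C) = 5 + 10 - 25 = 15 - 25 = -10. This is < 0, so the triangle inequality FAILS for these points (squared-Euclidean is not a metric).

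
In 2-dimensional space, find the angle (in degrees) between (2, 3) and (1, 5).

With u = (2, 3), v = (1, 5):
u·v = 2·1 + 3·5 = 2 + 15 = 17.
|u| = √(2² + 3²) = √13, |v| = √(1² + 5²) = √26, so |u||v| = √(13·26) = √338.
cos θ = (u·v)/(|u||v|) = 17/√338 ≈ 0.924678
θ = arccos(0.924678) ≈ 22.38°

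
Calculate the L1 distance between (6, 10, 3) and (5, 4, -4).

Σ|x_i - y_i| = |6 - 5| + |10 - 4| + |3 - (-4)| = 1 + 6 + 7 = 14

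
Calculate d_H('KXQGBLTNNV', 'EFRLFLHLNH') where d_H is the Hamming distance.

Differing positions: 1, 2, 3, 4, 5, 7, 8, 10. Hamming distance = 8.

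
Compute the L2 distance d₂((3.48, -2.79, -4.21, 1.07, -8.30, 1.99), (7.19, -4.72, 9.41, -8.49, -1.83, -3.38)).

√(Σ(x_i - y_i)²) = √((3.48 - 7.19)² + (-2.79 - (-4.72))² + (-4.21 - 9.41)² + (1.07 - (-8.49))² + (-8.3 - (-1.83))² + (1.99 - (-3.38))²)
= √((-3.71)² + 1.93² + (-13.62)² + 9.56² + (-6.47)² + 5.37²) = √(13.7641 + 3.7249 + 185.5044 + 91.3936 + 41.8609 + 28.8369) = √365.0848 ≈ 19.1072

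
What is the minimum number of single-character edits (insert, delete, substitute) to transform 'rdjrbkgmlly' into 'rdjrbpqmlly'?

Let D[i][j] be the edit distance between the first i characters of 'rdjrbkgmlly' and the first j characters of 'rdjrbpqmlly', with D[i][0] = i, D[0][j] = j, and D[i][j] = D[i-1][j-1] if the characters match, else 1 + min(D[i-1][j], D[i][j-1], D[i-1][j-1]). Filling the table (rows: prefixes of 'rdjrbkgmlly', columns: prefixes of 'rdjrbpqmlly'):
     ε  r  d  j  r  b  p  q  m  l  l  y
  ε  0  1  2  3  4  5  6  7  8  9 10 11
  r  1  0  1  2  3  4  5  6  7  8  9 10
  d  2  1  0  1  2  3  4  5  6  7  8  9
  j  3  2  1  0  1  2  3  4  5  6  7  8
  r  4  3  2  1  0  1  2  3  4  5  6  7
  b  5  4  3  2  1  0  1  2  3  4  5  6
  k  6  5  4  3  2  1  1  2  3  4  5  6
  g  7  6  5  4  3  2  2  2  3  4  5  6
  m  8  7  6  5  4  3  3  3  2  3  4  5
  l  9  8  7  6  5  4  4  4  3  2  3  4
  l 10  9  8  7  6  5  5  5  4  3  2  3
  y 11 10  9  8  7  6  6  6  5  4  3  2
The bottom-right entry gives D[11][11] = 2, so no sequence of fewer than 2 edits works. Backtracking through the table gives one optimal edit sequence (2 edits):
  rdjrbkgmlly → rdjrbpgmlly (sub k→p @6)
  rdjrbpgmlly → rdjrbpqmlly (sub g→q @7)
Edit distance = 2.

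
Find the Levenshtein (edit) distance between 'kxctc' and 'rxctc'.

Let D[i][j] be the edit distance between the first i characters of 'kxctc' and the first j characters of 'rxctc', with D[i][0] = i, D[0][j] = j, and D[i][j] = D[i-1][j-1] if the characters match, else 1 + min(D[i-1][j], D[i][j-1], D[i-1][j-1]). Filling the table (rows: prefixes of 'kxctc', columns: prefixes of 'rxctc'):
     ε  r  x  c  t  c
  ε  0  1  2  3  4  5
  k  1  1  2  3  4  5
  x  2  2  1  2  3  4
  c  3  3  2  1  2  3
  t  4  4  3  2  1  2
  c  5  5  4  3  2  1
The bottom-right entry gives D[5][5] = 1, so no sequence of fewer than 1 edit works. Backtracking through the table gives one optimal edit sequence (1 edit):
  kxctc → rxctc (sub k→r @1)
Edit distance = 1.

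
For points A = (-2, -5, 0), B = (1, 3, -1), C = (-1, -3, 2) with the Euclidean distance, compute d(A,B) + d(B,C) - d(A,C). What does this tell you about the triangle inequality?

d(A,B) = √(3² + 8² + 1²) = √74 ≈ 8.6023, d(B,C) = √(2² + 6² + 3²) = √49 = 7, d(A,C) = √(1² + 2² + 2²) = √9 = 3.
d(A,B) + d(B,C) - d(A,C) = 8.6023 + 7 - 3 = 15.6023 - 3 = 12.6023 (to 4 decimal places). This is ≥ 0, so the triangle inequality holds for these points.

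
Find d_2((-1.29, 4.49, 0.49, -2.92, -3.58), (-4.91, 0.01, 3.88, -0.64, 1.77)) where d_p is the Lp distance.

(Σ|x_i - y_i|^2)^(1/2) = (|-1.29 - (-4.91)|^2 + |4.49 - 0.01|^2 + |0.49 - 3.88|^2 + |-2.92 - (-0.64)|^2 + |-3.58 - 1.77|^2)^(1/2)
= (3.62^2 + 4.48^2 + 3.39^2 + 2.28^2 + 5.35^2)^(1/2) = (13.1044 + 20.0704 + 11.4921 + 5.1984 + 28.6225)^(1/2) = (78.4878)^(1/2) ≈ 8.8593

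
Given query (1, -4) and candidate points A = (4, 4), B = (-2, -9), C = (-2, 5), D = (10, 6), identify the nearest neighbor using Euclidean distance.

Distances: d(A) ≈ 8.544, d(B) ≈ 5.831, d(C) ≈ 9.4868, d(D) ≈ 13.4536. Nearest: B = (-2, -9) with distance 5.831.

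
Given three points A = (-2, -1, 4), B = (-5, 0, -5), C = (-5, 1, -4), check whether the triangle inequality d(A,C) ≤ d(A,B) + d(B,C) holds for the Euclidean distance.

d(A,B) = √(3² + 1² + 9²) = √91 ≈ 9.5394, d(B,C) = √(0² + 1² + 1²) = √2 ≈ 1.4142, d(A,C) = √(3² + 2² + 8²) = √77 ≈ 8.775.
d(A,C) ≈ 8.775 ≤ 9.5394 + 1.4142 = 10.9536. Triangle inequality is satisfied.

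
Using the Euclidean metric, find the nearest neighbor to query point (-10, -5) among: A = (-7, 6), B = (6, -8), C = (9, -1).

Distances: d(A) ≈ 11.4018, d(B) ≈ 16.2788, d(C) ≈ 19.4165. Nearest: A = (-7, 6) with distance 11.4018.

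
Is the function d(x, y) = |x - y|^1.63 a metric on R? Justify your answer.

No. d(x,y) = |x-y|^1.63 fails the triangle inequality since p = 1.63 > 1. Counterexample: x = -4, y = 8, z = 14. d(x,z) = |-4 - 14|^1.63 = 18^1.63 ≈ 111.1973, but d(x,y) + d(y,z) = 12^1.63 + 6^1.63 ≈ 57.4203 + 18.5518 = 75.9721. Since 111.1973 > 75.9721, the triangle inequality is violated.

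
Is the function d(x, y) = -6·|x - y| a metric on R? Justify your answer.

No. With c = -6 < 0, d fails non-negativity: d(1, 5) = -6·|1 - 5| = -6·4 = -24 < 0.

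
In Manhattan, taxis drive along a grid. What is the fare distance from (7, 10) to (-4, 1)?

Σ|x_i - y_i| = |7 - (-4)| + |10 - 1| = 11 + 9 = 20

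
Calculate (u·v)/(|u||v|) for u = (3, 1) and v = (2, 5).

With u = (3, 1), v = (2, 5):
u·v = 3·2 + 1·5 = 6 + 5 = 11.
|u| = √(3² + 1²) = √10, |v| = √(2² + 5²) = √29, so |u||v| = √(10·29) = √290.
cos θ = (u·v)/(|u||v|) = 11/√290 ≈ 0.6459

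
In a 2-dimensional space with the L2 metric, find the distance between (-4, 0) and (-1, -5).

(Σ|x_i - y_i|^2)^(1/2) = (|-4 - (-1)|^2 + |0 - (-5)|^2)^(1/2)
= (3^2 + 5^2)^(1/2) = (9 + 25)^(1/2) = (34)^(1/2) ≈ 5.831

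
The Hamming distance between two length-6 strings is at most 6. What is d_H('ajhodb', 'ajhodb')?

Differing positions: none. Hamming distance = 0. The maximum possible Hamming distance for length-6 strings is 6, so d_H/6 = 0/6 = 0.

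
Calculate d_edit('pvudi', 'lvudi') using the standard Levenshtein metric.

Let D[i][j] be the edit distance between the first i characters of 'pvudi' and the first j characters of 'lvudi', with D[i][0] = i, D[0][j] = j, and D[i][j] = D[i-1][j-1] if the characters match, else 1 + min(D[i-1][j], D[i][j-1], D[i-1][j-1]). Filling the table (rows: prefixes of 'pvudi', columns: prefixes of 'lvudi'):
     ε  l  v  u  d  i
  ε  0  1  2  3  4  5
  p  1  1  2  3  4  5
  v  2  2  1  2  3  4
  u  3  3  2  1  2  3
  d  4  4  3  2  1  2
  i  5  5  4  3  2  1
The bottom-right entry gives D[5][5] = 1, so no sequence of fewer than 1 edit works. Backtracking through the table gives one optimal edit sequence (1 edit):
  pvudi → lvudi (sub p→l @1)
Edit distance = 1.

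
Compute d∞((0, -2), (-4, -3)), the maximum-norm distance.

max(|x_i - y_i|) = max(|0 - (-4)|, |-2 - (-3)|) = max(4, 1) = 4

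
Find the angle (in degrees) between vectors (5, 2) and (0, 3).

With u = (5, 2), v = (0, 3):
u·v = 5·0 + 2·3 = 0 + 6 = 6.
|u| = √(5² + 2²) = √29, |v| = √(0² + 3²) = √9, so |u||v| = √(29·9) = √261.
cos θ = (u·v)/(|u||v|) = 6/√261 ≈ 0.371391
θ = arccos(0.371391) ≈ 68.2°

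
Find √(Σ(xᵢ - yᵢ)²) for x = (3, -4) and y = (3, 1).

√(Σ(x_i - y_i)²) = √((3 - 3)² + (-4 - 1)²)
= √(0² + (-5)²) = √(0 + 25) = √25 = 5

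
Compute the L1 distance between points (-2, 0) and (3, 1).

Σ|x_i - y_i| = |-2 - 3| + |0 - 1| = 5 + 1 = 6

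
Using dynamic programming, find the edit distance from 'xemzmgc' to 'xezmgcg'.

Let D[i][j] be the edit distance between the first i characters of 'xemzmgc' and the first j characters of 'xezmgcg', with D[i][0] = i, D[0][j] = j, and D[i][j] = D[i-1][j-1] if the characters match, else 1 + min(D[i-1][j], D[i][j-1], D[i-1][j-1]). Filling the table (rows: prefixes of 'xemzmgc', columns: prefixes of 'xezmgcg'):
     ε  x  e  z  m  g  c  g
  ε  0  1  2  3  4  5  6  7
  x  1  0  1  2  3  4  5  6
  e  2  1  0  1  2  3  4  5
  m  3  2  1  1  1  2  3  4
  z  4  3  2  1  2  2  3  4
  m  5  4  3  2  1  2  3  4
  g  6  5  4  3  2  1  2  3
  c  7  6  5  4  3  2  1  2
The bottom-right entry gives D[7][7] = 2, so no sequence of fewer than 2 edits works. Backtracking through the table gives one optimal edit sequence (2 edits):
  xemzmgc → xezmgc (del m @3)
  xezmgc → xezmgcg (ins g @7)
Edit distance = 2.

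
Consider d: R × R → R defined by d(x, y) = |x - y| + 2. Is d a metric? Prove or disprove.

No. d fails identity of indiscernibles (specifically d(x,x) = 0): d(-5, -5) = |-5 - (-5)| + 2 = 0 + 2 = 2 ≠ 0.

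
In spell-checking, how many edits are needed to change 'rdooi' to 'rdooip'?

Let D[i][j] be the edit distance between the first i characters of 'rdooi' and the first j characters of 'rdooip', with D[i][0] = i, D[0][j] = j, and D[i][j] = D[i-1][j-1] if the characters match, else 1 + min(D[i-1][j], D[i][j-1], D[i-1][j-1]). Filling the table (rows: prefixes of 'rdooi', columns: prefixes of 'rdooip'):
     ε  r  d  o  o  i  p
  ε  0  1  2  3  4  5  6
  r  1  0  1  2  3  4  5
  d  2  1  0  1  2  3  4
  o  3  2  1  0  1  2  3
  o  4  3  2  1  0  1  2
  i  5  4  3  2  1  0  1
The bottom-right entry gives D[5][6] = 1, so no sequence of fewer than 1 edit works. Backtracking through the table gives one optimal edit sequence (1 edit):
  rdooi → rdooip (ins p @6)
Edit distance = 1.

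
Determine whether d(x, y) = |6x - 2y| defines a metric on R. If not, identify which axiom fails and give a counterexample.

No. d fails symmetry: d(2, 3) = |6·2 - 2·3| = |6| = 6, but d(3, 2) = |6·3 - 2·2| = |14| = 14. Since 6 ≠ 14, d(x,y) ≠ d(y,x) in general.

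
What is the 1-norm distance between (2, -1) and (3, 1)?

Σ|x_i - y_i| = |2 - 3| + |-1 - 1| = 1 + 2 = 3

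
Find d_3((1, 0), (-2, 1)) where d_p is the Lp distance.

(Σ|x_i - y_i|^3)^(1/3) = (|1 - (-2)|^3 + |0 - 1|^3)^(1/3)
= (3^3 + 1^3)^(1/3) = (27 + 1)^(1/3) = (28)^(1/3) ≈ 3.0366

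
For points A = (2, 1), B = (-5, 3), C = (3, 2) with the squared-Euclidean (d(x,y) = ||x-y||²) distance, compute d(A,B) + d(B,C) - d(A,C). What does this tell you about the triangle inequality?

d(A,B) = 7² + 2² = 53, d(B,C) = 8² + 1² = 65, d(A,C) = 1² + 1² = 2.
d(A,B) + d(B,C) - d(A,C) = 53 + 65 - 2 = 118 - 2 = 116. This is ≥ 0, so the triangle inequality holds for these points.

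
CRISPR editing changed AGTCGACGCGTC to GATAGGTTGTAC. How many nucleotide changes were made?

Differing positions: 1, 2, 4, 6, 7, 8, 9, 10, 11. Hamming distance = 9.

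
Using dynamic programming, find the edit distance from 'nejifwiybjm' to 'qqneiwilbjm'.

Let D[i][j] be the edit distance between the first i characters of 'nejifwiybjm' and the first j characters of 'qqneiwilbjm', with D[i][0] = i, D[0][j] = j, and D[i][j] = D[i-1][j-1] if the characters match, else 1 + min(D[i-1][j], D[i][j-1], D[i-1][j-1]). Filling the table (rows: prefixes of 'nejifwiybjm', columns: prefixes of 'qqneiwilbjm'):
     ε  q  q  n  e  i  w  i  l  b  j  m
  ε  0  1  2  3  4  5  6  7  8  9 10 11
  n  1  1  2  2  3  4  5  6  7  8  9 10
  e  2  2  2  3  2  3  4  5  6  7  8  9
  j  3  3  3  3  3  3  4  5  6  7  7  8
  i  4  4  4  4  4  3  4  4  5  6  7  8
  f  5  5  5  5  5  4  4  5  5  6  7  8
  w  6  6  6  6  6  5  4  5  6  6  7  8
  i  7  7  7  7  7  6  5  4  5  6  7  8
  y  8  8  8  8  8  7  6  5  5  6  7  8
  b  9  9  9  9  9  8  7  6  6  5  6  7
  j 10 10 10 10 10  9  8  7  7  6  5  6
  m 11 11 11 11 11 10  9  8  8  7  6  5
The bottom-right entry gives D[11][11] = 5, so no sequence of fewer than 5 edits works. Backtracking through the table gives one optimal edit sequence (5 edits):
  nejifwiybjm → qnejifwiybjm (ins q @1)
  qnejifwiybjm → qqnejifwiybjm (ins q @2)
  qqnejifwiybjm → qqneifwiybjm (del j @5)
  qqneifwiybjm → qqneiwiybjm (del f @6)
  qqneiwiybjm → qqneiwilbjm (sub y→l @8)
Edit distance = 5.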